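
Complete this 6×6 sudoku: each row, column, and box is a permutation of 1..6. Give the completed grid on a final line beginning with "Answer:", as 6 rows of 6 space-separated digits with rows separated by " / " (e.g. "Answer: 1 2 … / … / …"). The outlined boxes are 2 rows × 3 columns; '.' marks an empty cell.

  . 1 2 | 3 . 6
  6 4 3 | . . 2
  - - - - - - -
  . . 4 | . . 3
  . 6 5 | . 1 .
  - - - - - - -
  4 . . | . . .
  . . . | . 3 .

Step 1. [r3c2∈{2}] r3c2's peers cover all but 2. So r3c2=2.
Step 2. [r2c5∈{5}] nothing but 5 survives at r2c5, so r2c5=5.
Step 3. [r6c2∈{5}] nothing but 5 survives at r6c2. So r6c2=5.
Step 4. [r4c4∈{2,4}] in row 4, 2 fits only at r4c4. So r4c4=2.
Step 5. [r6c4∈{1,4,6}] r6c4 is the only open cell in col 4 admitting 4. So r6c4=4.
Step 6. [r6c6∈{1}] r6c6 has the single candidate 1, so r6c6=1.
Step 7. [r3c5∈{6}] r3c5's peers cover all but 6, so r3c5=6.
Step 8. [r5c4∈{5,6}] across col 4, 6 lands solely at r5c4, so r5c4=6.
Step 9. [r3c1∈{1}] nothing but 1 survives at r3c1, so r3c1=1.
Step 10. [r5c2∈{3}] nothing but 3 survives at r5c2, so r5c2=3.
Step 11. [r1c1∈{5}] r1c1's peers cover all but 5. So r1c1=5.
Step 12. [r6c1∈{2}] nothing but 2 survives at r6c1. So r6c1=2.
Step 13. [r3c4∈{5}] only 5 remains possible at r3c4 ⇒ r3c4=5.
Step 14. [r5c3∈{1}] r5c3 is down to just 1 ⇒ r5c3=1.
Step 15. [r5c5∈{2}] only 2 remains possible at r5c5, so r5c5=2.
Step 16. [r2c4∈{1}] only 1 remains possible at r2c4 ⇒ r2c4=1.
Step 17. [r4c1∈{3}] only 3 remains possible at r4c1. So r4c1=3.
Step 18. [r5c6∈{5}] r5c6 is down to just 5. So r5c6=5.
Step 19. [r1c5∈{4}] r1c5 has the single candidate 4, so r1c5=4.
Step 20. [r4c6∈{4}] r4c6 has the single candidate 4, so r4c6=4.
Step 21. [r6c3∈{6}] only 6 remains possible at r6c3, so r6c3=6.

Answer: 5 1 2 3 4 6 / 6 4 3 1 5 2 / 1 2 4 5 6 3 / 3 6 5 2 1 4 / 4 3 1 6 2 5 / 2 5 6 4 3 1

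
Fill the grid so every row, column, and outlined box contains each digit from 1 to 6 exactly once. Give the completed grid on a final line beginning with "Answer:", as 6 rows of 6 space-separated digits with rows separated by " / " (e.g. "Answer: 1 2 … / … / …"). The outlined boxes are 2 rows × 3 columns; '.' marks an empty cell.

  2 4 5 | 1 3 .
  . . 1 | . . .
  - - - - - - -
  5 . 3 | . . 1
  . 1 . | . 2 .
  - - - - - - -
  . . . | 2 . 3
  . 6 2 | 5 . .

Step 1. [r6c6∈{4}] r6c6 is down to just 4 ⇒ r6c6=4.
Step 2. [r2c1∈{3,6}] r2c1 is the only open cell in box 1 admitting 6, so r2c1=6.
Step 3. [r4c3∈{4,6}] r4c3 is the only open cell in col 3 admitting 6 ⇒ r4c3=6.
Step 4. [r2c4∈{4}] r2c4 is down to just 4 ⇒ r2c4=4.
Step 5. [r5c5∈{1,6}] r5c5 is the only open cell in row 5 admitting 6, so r5c5=6.
Step 6. [r5c1∈{1,4}] row 5 places 1 nowhere but r5c1, so r5c1=1.
Step 7. [r2c5∈{5}] nothing but 5 survives at r2c5 ⇒ r2c5=5.
Step 8. [r3c5∈{4}] only 4 remains possible at r3c5. So r3c5=4.
Step 9. [r4c6∈{5}] r4c6 is down to just 5. So r4c6=5.
Step 10. [r6c5∈{1}] r6c5 has the single candidate 1. So r6c5=1.
Step 11. [r6c1∈{3}] r6c1 is down to just 3. So r6c1=3.
Step 12. [r1c6∈{6}] r1c6 is down to just 6. So r1c6=6.
Step 13. [r3c4∈{6}] r3c4 is down to just 6, so r3c4=6.
Step 14. [r5c2∈{5}] nothing but 5 survives at r5c2. So r5c2=5.
Step 15. [r4c1∈{4}] r4c1's peers cover all but 4. So r4c1=4.
Step 16. [r2c6∈{2}] r2c6 has the single candidate 2. So r2c6=2.
Step 17. [r5c3∈{4}] r5c3's peers cover all but 4. So r5c3=4.
Step 18. [r4c4∈{3}] r4c4 has the single candidate 3. So r4c4=3.
Step 19. [r3c2∈{2}] r3c2 has the single candidate 2, so r3c2=2.
Step 20. [r2c2∈{3}] nothing but 3 survives at r2c2, so r2c2=3.

Answer: 2 4 5 1 3 6 / 6 3 1 4 5 2 / 5 2 3 6 4 1 / 4 1 6 3 2 5 / 1 5 4 2 6 3 / 3 6 2 5 1 4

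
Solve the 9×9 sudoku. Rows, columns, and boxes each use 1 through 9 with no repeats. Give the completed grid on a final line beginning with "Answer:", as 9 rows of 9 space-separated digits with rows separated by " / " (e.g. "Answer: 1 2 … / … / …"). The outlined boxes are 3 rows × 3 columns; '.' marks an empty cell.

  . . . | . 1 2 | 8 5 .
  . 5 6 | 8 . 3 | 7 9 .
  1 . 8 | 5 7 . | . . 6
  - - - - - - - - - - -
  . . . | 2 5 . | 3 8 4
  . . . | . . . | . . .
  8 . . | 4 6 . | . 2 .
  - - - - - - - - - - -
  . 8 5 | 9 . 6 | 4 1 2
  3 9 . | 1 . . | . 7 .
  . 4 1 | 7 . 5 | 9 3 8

Step 1. [r5c5∈{3,8,9}] across col 5, 9 lands solely at r5c5. So r5c5=9.
Step 2. [r5c1∈{2,4,5,6,7}] across col 1, 5 lands solely at r5c1, so r5c1=5.
Step 3. [r3c2∈{2,3}] 3 has one home in row 3: r3c2. So r3c2=3.
Step 4. [r1c2∈{7}] r1c2 has the single candidate 7 ⇒ r1c2=7.
Step 5. [r6c2∈{1}] nothing but 1 survives at r6c2, so r6c2=1.
Step 6. [r6c6∈{7}] r6c6 is down to just 7 ⇒ r6c6=7.
Step 7. [r5c3∈{2,3,4,7}] in row 5, 4 fits only at r5c3 ⇒ r5c3=4.
Step 8. [r5c7∈{1,6}] in col 7, 1 fits only at r5c7. So r5c7=1.
Step 9. [r8c5∈{2,4,8}] r8c5 is the only open cell in col 5 admitting 8 ⇒ r8c5=8.
Step 10. [r1c3∈{9}] r1c3 has the single candidate 9. So r1c3=9.
Step 11. [r2c5∈{4}] nothing but 4 survives at r2c5, so r2c5=4.
Step 12. [r8c9∈{5}] r8c9's peers cover all but 5. So r8c9=5.
Step 13. [r9c1∈{2,6}] in row 9, 6 fits only at r9c1 ⇒ r9c1=6.
Step 14. [r4c3∈{7}] only 7 remains possible at r4c3, so r4c3=7.
Step 15. [r5c8∈{6}] r5c8 has the single candidate 6 ⇒ r5c8=6.
Step 16. [r6c9∈{9}] nothing but 9 survives at r6c9, so r6c9=9.
Step 17. [r1c1∈{4}] r1c1 has the single candidate 4. So r1c1=4.
Step 18. [r1c9∈{3}] only 3 remains possible at r1c9. So r1c9=3.
Step 19. [r6c3∈{3}] nothing but 3 survives at r6c3, so r6c3=3.
Step 20. [r5c6∈{8}] r5c6's peers cover all but 8, so r5c6=8.
Step 21. [r3c7∈{2}] r3c7 has the single candidate 2. So r3c7=2.
Step 22. [r8c7∈{6}] r8c7 has the single candidate 6, so r8c7=6.
Step 23. [r9c5∈{2}] only 2 remains possible at r9c5. So r9c5=2.
Step 24. [r3c6∈{9}] r3c6's peers cover all but 9, so r3c6=9.
Step 25. [r8c3∈{2}] r8c3 has the single candidate 2. So r8c3=2.
Step 26. [r8c6∈{4}] nothing but 4 survives at r8c6 ⇒ r8c6=4.
Step 27. [r7c5∈{3}] only 3 remains possible at r7c5, so r7c5=3.
Step 28. [r5c9∈{7}] only 7 remains possible at r5c9. So r5c9=7.
Step 29. [r4c6∈{1}] r4c6's peers cover all but 1, so r4c6=1.
Step 30. [r4c1∈{9}] r4c1 has the single candidate 9. So r4c1=9.
Step 31. [r2c1∈{2}] nothing but 2 survives at r2c1, so r2c1=2.
Step 32. [r4c2∈{6}] nothing but 6 survives at r4c2 ⇒ r4c2=6.
Step 33. [r6c7∈{5}] r6c7 has the single candidate 5 ⇒ r6c7=5.
Step 34. [r5c4∈{3}] only 3 remains possible at r5c4 ⇒ r5c4=3.
Step 35. [r7c1∈{7}] r7c1's peers cover all but 7 ⇒ r7c1=7.
Step 36. [r5c2∈{2}] r5c2 has the single candidate 2. So r5c2=2.
Step 37. [r3c8∈{4}] only 4 remains possible at r3c8. So r3c8=4.
Step 38. [r1c4∈{6}] nothing but 6 survives at r1c4 ⇒ r1c4=6.
Step 39. [r2c9∈{1}] nothing but 1 survives at r2c9, so r2c9=1.

Answer: 4 7 9 6 1 2 8 5 3 / 2 5 6 8 4 3 7 9 1 / 1 3 8 5 7 9 2 4 6 / 9 6 7 2 5 1 3 8 4 / 5 2 4 3 9 8 1 6 7 / 8 1 3 4 6 7 5 2 9 / 7 8 5 9 3 6 4 1 2 / 3 9 2 1 8 4 6 7 5 / 6 4 1 7 2 5 9 3 8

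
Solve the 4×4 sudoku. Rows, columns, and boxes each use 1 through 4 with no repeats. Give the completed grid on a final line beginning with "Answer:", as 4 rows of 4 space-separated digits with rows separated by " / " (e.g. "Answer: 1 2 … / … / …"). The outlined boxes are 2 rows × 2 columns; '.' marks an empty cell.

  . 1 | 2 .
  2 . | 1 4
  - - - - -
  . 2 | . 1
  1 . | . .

Step 1. [r4c2∈{3,4}] in col 2, 4 fits only at r4c2 ⇒ r4c2=4.
Step 2. [r4c3∈{3}] only 3 remains possible at r4c3 ⇒ r4c3=3.
Step 3. [r1c1∈{3,4}] across row 1, 4 lands solely at r1c1 ⇒ r1c1=4.
Step 4. [r3c3∈{4}] only 4 remains possible at r3c3 ⇒ r3c3=4.
Step 5. [r1c4∈{3}] r1c4 has the single candidate 3. So r1c4=3.
Step 6. [r2c2∈{3}] nothing but 3 survives at r2c2 ⇒ r2c2=3.
Step 7. [r4c4∈{2}] only 2 remains possible at r4c4, so r4c4=2.
Step 8. [r3c1∈{3}] r3c1 has the single candidate 3. So r3c1=3.

Answer: 4 1 2 3 / 2 3 1 4 / 3 2 4 1 / 1 4 3 2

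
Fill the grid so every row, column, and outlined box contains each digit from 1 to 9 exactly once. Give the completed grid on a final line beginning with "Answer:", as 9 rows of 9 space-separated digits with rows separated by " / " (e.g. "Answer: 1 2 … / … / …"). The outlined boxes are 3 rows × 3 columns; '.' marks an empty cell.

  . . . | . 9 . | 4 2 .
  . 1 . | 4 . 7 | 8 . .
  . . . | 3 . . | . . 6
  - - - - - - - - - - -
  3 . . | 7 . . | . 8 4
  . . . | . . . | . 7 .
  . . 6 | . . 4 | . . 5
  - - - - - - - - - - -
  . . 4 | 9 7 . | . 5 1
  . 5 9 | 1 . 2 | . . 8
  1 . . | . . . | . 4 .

Step 1. [r3c7∈{1,5,7,9}] in col 7, 5 fits only at r3c7, so r3c7=5.
Step 2. [r1c6∈{1,5,6,8}] row 1 places 1 nowhere but r1c6. So r1c6=1.
Step 3. [r3c6∈{8}] only 8 remains possible at r3c6, so r3c6=8.
Step 4. [r3c5∈{2}] only 2 remains possible at r3c5, so r3c5=2.
Step 5. [r3c3∈{7}] nothing but 7 survives at r3c3, so r3c3=7.
Step 6. [r8c8∈{3,6}] r8c8 is the only open cell in col 8 admitting 6. So r8c8=6.
Step 7. [r8c1∈{7}] nothing but 7 survives at r8c1, so r8c1=7.
Step 8. [r8c7∈{3}] nothing but 3 survives at r8c7. So r8c7=3.
Step 9. [r7c7∈{2}] r7c7 has the single candidate 2. So r7c7=2.
Step 10. [r5c9∈{2,3,9}] 2 has one home in col 9: r5c9, so r5c9=2.
Step 11. [r6c8∈{1,3,9}] 3 has one home in box 6: r6c8. So r6c8=3.
Step 12. [r2c8∈{9}] r2c8 has the single candidate 9. So r2c8=9.
Step 13. [r6c2∈{2,7,8,9}] row 6 places 7 nowhere but r6c2. So r6c2=7.
Step 14. [r9c7∈{7,9}] 7 has one home in col 7: r9c7 ⇒ r9c7=7.
Step 15. [r2c9∈{3}] r2c9's peers cover all but 3. So r2c9=3.
Step 16. [r6c4∈{2,8}] col 4 places 2 nowhere but r6c4. So r6c4=2.
Step 17. [r2c1∈{2,5,6}] 2 has one home in col 1: r2c1 ⇒ r2c1=2.
Step 18. [r2c5∈{5,6}] row 2 places 6 nowhere but r2c5 ⇒ r2c5=6.
Step 19. [r1c4∈{5}] r1c4 is down to just 5 ⇒ r1c4=5.
Step 20. [r5c1∈{4,5,8,9}] col 1 places 5 nowhere but r5c1. So r5c1=5.
Step 21. [r5c2∈{4,8,9}] r5c2 is the only open cell in row 5 admitting 4, so r5c2=4.
Step 22. [r3c2∈{9}] r3c2 has the single candidate 9, so r3c2=9.
Step 23. [r4c2∈{2}] only 2 remains possible at r4c2 ⇒ r4c2=2.
Step 24. [r4c3∈{1}] r4c3 has the single candidate 1 ⇒ r4c3=1.
Step 25. [r5c3∈{8}] r5c3 has the single candidate 8, so r5c3=8.
Step 26. [r5c4∈{6}] nothing but 6 survives at r5c4 ⇒ r5c4=6.
Step 27. [r4c5∈{5}] only 5 remains possible at r4c5 ⇒ r4c5=5.
Step 28. [r4c6∈{9}] r4c6 is down to just 9. So r4c6=9.
Step 29. [r5c6∈{3}] only 3 remains possible at r5c6 ⇒ r5c6=3.
Step 30. [r7c2∈{3,6,8}] row 7 places 3 nowhere but r7c2, so r7c2=3.
Step 31. [r7c1∈{6,8}] r7c1 is the only open cell in row 7 admitting 8. So r7c1=8.
Step 32. [r9c2∈{6}] r9c2 has the single candidate 6 ⇒ r9c2=6.
Step 33. [r5c5∈{1}] r5c5 is down to just 1 ⇒ r5c5=1.
Step 34. [r6c5∈{8}] only 8 remains possible at r6c5. So r6c5=8.
Step 35. [r6c7∈{1,9}] 1 has one home in row 6: r6c7. So r6c7=1.
Step 36. [r9c6∈{5}] r9c6 has the single candidate 5, so r9c6=5.
Step 37. [r1c2∈{8}] r1c2 is down to just 8, so r1c2=8.
Step 38. [r6c1∈{9}] r6c1 has the single candidate 9. So r6c1=9.
Step 39. [r3c1∈{4}] nothing but 4 survives at r3c1, so r3c1=4.
Step 40. [r1c1∈{6}] r1c1 has the single candidate 6. So r1c1=6.
Step 41. [r3c8∈{1}] r3c8 has the single candidate 1 ⇒ r3c8=1.
Step 42. [r8c5∈{4}] nothing but 4 survives at r8c5 ⇒ r8c5=4.
Step 43. [r4c7∈{6}] r4c7 has the single candidate 6. So r4c7=6.
Step 44. [r5c7∈{9}] only 9 remains possible at r5c7 ⇒ r5c7=9.
Step 45. [r9c5∈{3}] nothing but 3 survives at r9c5 ⇒ r9c5=3.
Step 46. [r9c9∈{9}] only 9 remains possible at r9c9 ⇒ r9c9=9.
Step 47. [r2c3∈{5}] only 5 remains possible at r2c3. So r2c3=5.
Step 48. [r7c6∈{6}] nothing but 6 survives at r7c6, so r7c6=6.
Step 49. [r1c9∈{7}] r1c9 is down to just 7. So r1c9=7.
Step 50. [r1c3∈{3}] r1c3 is down to just 3 ⇒ r1c3=3.
Step 51. [r9c4∈{8}] r9c4 is down to just 8. So r9c4=8.
Step 52. [r9c3∈{2}] nothing but 2 survives at r9c3, so r9c3=2.

Answer: 6 8 3 5 9 1 4 2 7 / 2 1 5 4 6 7 8 9 3 / 4 9 7 3 2 8 5 1 6 / 3 2 1 7 5 9 6 8 4 / 5 4 8 6 1 3 9 7 2 / 9 7 6 2 8 4 1 3 5 / 8 3 4 9 7 6 2 5 1 / 7 5 9 1 4 2 3 6 8 / 1 6 2 8 3 5 7 4 9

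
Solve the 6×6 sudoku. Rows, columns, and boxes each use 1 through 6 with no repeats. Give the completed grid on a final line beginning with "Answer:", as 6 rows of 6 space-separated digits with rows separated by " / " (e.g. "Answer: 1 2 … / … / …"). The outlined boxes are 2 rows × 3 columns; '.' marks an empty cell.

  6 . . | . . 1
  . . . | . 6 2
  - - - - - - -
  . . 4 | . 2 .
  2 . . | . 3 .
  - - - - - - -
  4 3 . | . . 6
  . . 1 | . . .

Step 1. [r6c1∈{5}] r6c1 has the single candidate 5. So r6c1=5.
Step 2. [r4c3∈{5,6}] in col 3, 6 fits only at r4c3. So r4c3=6.
Step 3. [r3c6∈{5}] r3c6 has the single candidate 5. So r3c6=5.
Step 4. [r3c2∈{1}] r3c2 is down to just 1. So r3c2=1.
Step 5. [r6c5∈{4}] r6c5 is down to just 4, so r6c5=4.
Step 6. [r1c5∈{5}] nothing but 5 survives at r1c5, so r1c5=5.
Step 7. [r5c3∈{2}] only 2 remains possible at r5c3, so r5c3=2.
Step 8. [r1c3∈{3}] r1c3 is down to just 3, so r1c3=3.
Step 9. [r1c4∈{4}] r1c4's peers cover all but 4 ⇒ r1c4=4.
Step 10. [r4c2∈{5}] r4c2 is down to just 5. So r4c2=5.
Step 11. [r5c5∈{1}] nothing but 1 survives at r5c5. So r5c5=1.
Step 12. [r2c4∈{3}] r2c4 is down to just 3, so r2c4=3.
Step 13. [r4c6∈{4}] nothing but 4 survives at r4c6 ⇒ r4c6=4.
Step 14. [r6c6∈{3}] only 3 remains possible at r6c6 ⇒ r6c6=3.
Step 15. [r5c4∈{5}] only 5 remains possible at r5c4 ⇒ r5c4=5.
Step 16. [r6c4∈{2}] nothing but 2 survives at r6c4, so r6c4=2.
Step 17. [r2c3∈{5}] r2c3's peers cover all but 5. So r2c3=5.
Step 18. [r2c1∈{1}] r2c1 is down to just 1, so r2c1=1.
Step 19. [r3c1∈{3}] r3c1's peers cover all but 3 ⇒ r3c1=3.
Step 20. [r6c2∈{6}] r6c2's peers cover all but 6 ⇒ r6c2=6.
Step 21. [r2c2∈{4}] r2c2 is down to just 4 ⇒ r2c2=4.
Step 22. [r4c4∈{1}] r4c4's peers cover all but 1 ⇒ r4c4=1.
Step 23. [r1c2∈{2}] r1c2 has the single candidate 2 ⇒ r1c2=2.
Step 24. [r3c4∈{6}] nothing but 6 survives at r3c4, so r3c4=6.

Answer: 6 2 3 4 5 1 / 1 4 5 3 6 2 / 3 1 4 6 2 5 / 2 5 6 1 3 4 / 4 3 2 5 1 6 / 5 6 1 2 4 3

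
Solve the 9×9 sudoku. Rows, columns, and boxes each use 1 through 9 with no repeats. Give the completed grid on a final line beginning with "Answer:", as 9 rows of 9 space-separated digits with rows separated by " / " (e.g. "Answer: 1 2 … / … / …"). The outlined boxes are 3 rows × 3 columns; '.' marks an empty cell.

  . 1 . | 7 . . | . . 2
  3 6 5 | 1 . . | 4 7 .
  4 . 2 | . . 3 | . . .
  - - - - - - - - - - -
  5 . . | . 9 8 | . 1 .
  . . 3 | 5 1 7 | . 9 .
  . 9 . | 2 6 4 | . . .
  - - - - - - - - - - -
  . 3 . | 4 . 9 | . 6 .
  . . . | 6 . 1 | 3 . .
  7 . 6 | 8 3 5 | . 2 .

Step 1. [r8c8∈{4,5,8}] col 8 places 4 nowhere but r8c8 ⇒ r8c8=4.
Step 2. [r2c9∈{8,9}] across row 2, 9 lands solely at r2c9 ⇒ r2c9=9.
Step 3. [r5c1∈{2,6,8}] across col 1, 6 lands solely at r5c1 ⇒ r5c1=6.
Step 4. [r4c3∈{4,7}] in col 3, 4 fits only at r4c3. So r4c3=4.
Step 5. [r6c3∈{1,7,8}] in col 3, 7 fits only at r6c3, so r6c3=7.
Step 6. [r7c3∈{1,8}] col 3 places 1 nowhere but r7c3. So r7c3=1.
Step 7. [r2c5∈{2,8}] in row 2, 8 fits only at r2c5 ⇒ r2c5=8.
Step 8. [r3c5∈{5}] r3c5 has the single candidate 5, so r3c5=5.
Step 9. [r3c8∈{8}] r3c8 is down to just 8, so r3c8=8.
Step 10. [r4c2∈{2}] r4c2 has the single candidate 2 ⇒ r4c2=2.
Step 11. [r5c2∈{8}] r5c2's peers cover all but 8 ⇒ r5c2=8.
Step 12. [r1c8∈{3,5}] across row 1, 3 lands solely at r1c8, so r1c8=3.
Step 13. [r6c9∈{3,5,8}] in row 6, 3 fits only at r6c9, so r6c9=3.
Step 14. [r1c7∈{5,6}] r1c7 is the only open cell in row 1 admitting 5 ⇒ r1c7=5.
Step 15. [r7c9∈{5,7,8}] 5 has one home in row 7: r7c9 ⇒ r7c9=5.
Step 16. [r8c9∈{7,8}] in col 9, 8 fits only at r8c9, so r8c9=8.
Step 17. [r1c3∈{8,9}] col 3 places 8 nowhere but r1c3. So r1c3=8.
Step 18. [r4c9∈{6,7}] col 9 places 7 nowhere but r4c9. So r4c9=7.
Step 19. [r3c9∈{1,6}] col 9 places 6 nowhere but r3c9 ⇒ r3c9=6.
Step 20. [r8c5∈{2,7}] row 8 places 7 nowhere but r8c5. So r8c5=7.
Step 21. [r8c1∈{2,9}] r8c1 is the only open cell in row 8 admitting 2 ⇒ r8c1=2.
Step 22. [r3c7∈{1}] r3c7's peers cover all but 1. So r3c7=1.
Step 23. [r9c9∈{1}] only 1 remains possible at r9c9 ⇒ r9c9=1.
Step 24. [r5c7∈{2}] r5c7 is down to just 2 ⇒ r5c7=2.
Step 25. [r1c6∈{6}] only 6 remains possible at r1c6. So r1c6=6.
Step 26. [r4c4∈{3}] only 3 remains possible at r4c4 ⇒ r4c4=3.
Step 27. [r6c1∈{1}] r6c1's peers cover all but 1 ⇒ r6c1=1.
Step 28. [r4c7∈{6}] only 6 remains possible at r4c7, so r4c7=6.
Step 29. [r3c4∈{9}] nothing but 9 survives at r3c4, so r3c4=9.
Step 30. [r9c7∈{9}] only 9 remains possible at r9c7, so r9c7=9.
Step 31. [r3c2∈{7}] r3c2 has the single candidate 7. So r3c2=7.
Step 32. [r6c7∈{8}] r6c7 has the single candidate 8, so r6c7=8.
Step 33. [r1c5∈{4}] r1c5 is down to just 4 ⇒ r1c5=4.
Step 34. [r8c2∈{5}] nothing but 5 survives at r8c2 ⇒ r8c2=5.
Step 35. [r7c7∈{7}] r7c7 is down to just 7. So r7c7=7.
Step 36. [r5c9∈{4}] r5c9 is down to just 4 ⇒ r5c9=4.
Step 37. [r1c1∈{9}] r1c1 is down to just 9. So r1c1=9.
Step 38. [r8c3∈{9}] nothing but 9 survives at r8c3 ⇒ r8c3=9.
Step 39. [r6c8∈{5}] only 5 remains possible at r6c8, so r6c8=5.
Step 40. [r7c5∈{2}] nothing but 2 survives at r7c5. So r7c5=2.
Step 41. [r2c6∈{2}] only 2 remains possible at r2c6, so r2c6=2.
Step 42. [r7c1∈{8}] r7c1 has the single candidate 8. So r7c1=8.
Step 43. [r9c2∈{4}] r9c2 is down to just 4. So r9c2=4.

Answer: 9 1 8 7 4 6 5 3 2 / 3 6 5 1 8 2 4 7 9 / 4 7 2 9 5 3 1 8 6 / 5 2 4 3 9 8 6 1 7 / 6 8 3 5 1 7 2 9 4 / 1 9 7 2 6 4 8 5 3 / 8 3 1 4 2 9 7 6 5 / 2 5 9 6 7 1 3 4 8 / 7 4 6 8 3 5 9 2 1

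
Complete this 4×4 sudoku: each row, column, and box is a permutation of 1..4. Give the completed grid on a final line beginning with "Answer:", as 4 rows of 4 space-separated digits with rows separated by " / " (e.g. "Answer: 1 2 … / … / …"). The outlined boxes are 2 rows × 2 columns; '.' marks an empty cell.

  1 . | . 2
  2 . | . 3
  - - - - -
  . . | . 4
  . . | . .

Step 1. [r3c1∈{3}] only 3 remains possible at r3c1 ⇒ r3c1=3.
Step 2. [r4c4∈{1}] nothing but 1 survives at r4c4. So r4c4=1.
Step 3. [r2c2∈{4}] nothing but 4 survives at r2c2, so r2c2=4.
Step 4. [r3c3∈{2}] only 2 remains possible at r3c3. So r3c3=2.
Step 5. [r2c3∈{1}] only 1 remains possible at r2c3, so r2c3=1.
Step 6. [r4c3∈{3}] r4c3 is down to just 3. So r4c3=3.
Step 7. [r4c1∈{4}] nothing but 4 survives at r4c1, so r4c1=4.
Step 8. [r3c2∈{1}] r3c2 is down to just 1, so r3c2=1.
Step 9. [r4c2∈{2}] r4c2's peers cover all but 2. So r4c2=2.
Step 10. [r1c2∈{3}] only 3 remains possible at r1c2 ⇒ r1c2=3.
Step 11. [r1c3∈{4}] only 4 remains possible at r1c3 ⇒ r1c3=4.

Answer: 1 3 4 2 / 2 4 1 3 / 3 1 2 4 / 4 2 3 1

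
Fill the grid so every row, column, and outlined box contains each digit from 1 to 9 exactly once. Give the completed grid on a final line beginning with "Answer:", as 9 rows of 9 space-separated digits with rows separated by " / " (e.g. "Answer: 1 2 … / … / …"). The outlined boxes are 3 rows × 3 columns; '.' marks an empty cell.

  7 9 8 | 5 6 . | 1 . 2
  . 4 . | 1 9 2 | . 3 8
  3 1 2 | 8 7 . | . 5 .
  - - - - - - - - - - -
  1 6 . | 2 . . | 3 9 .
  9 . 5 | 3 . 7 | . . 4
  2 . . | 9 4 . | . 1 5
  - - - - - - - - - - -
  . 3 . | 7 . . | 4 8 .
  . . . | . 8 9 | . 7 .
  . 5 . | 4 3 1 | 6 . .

Step 1. [r7c1∈{6}] r7c1 is down to just 6 ⇒ r7c1=6.
Step 2. [r6c2∈{7,8}] col 2 places 7 nowhere but r6c2 ⇒ r6c2=7.
Step 3. [r9c9∈{9}] r9c9 has the single candidate 9, so r9c9=9.
Step 4. [r7c9∈{1}] r7c9 has the single candidate 1. So r7c9=1.
Step 5. [r7c6∈{5}] r7c6's peers cover all but 5. So r7c6=5.
Step 6. [r9c8∈{2}] r9c8 has the single candidate 2. So r9c8=2.
Step 7. [r6c7∈{8}] r6c7 has the single candidate 8. So r6c7=8.
Step 8. [r4c3∈{4}] nothing but 4 survives at r4c3 ⇒ r4c3=4.
Step 9. [r1c6∈{3,4}] r1c6 is the only open cell in row 1 admitting 3 ⇒ r1c6=3.
Step 10. [r9c3∈{7}] only 7 remains possible at r9c3. So r9c3=7.
Step 11. [r2c3∈{6}] r2c3 has the single candidate 6. So r2c3=6.
Step 12. [r8c9∈{3}] r8c9 is down to just 3, so r8c9=3.
Step 13. [r5c2∈{8}] only 8 remains possible at r5c2, so r5c2=8.
Step 14. [r4c6∈{8}] nothing but 8 survives at r4c6. So r4c6=8.
Step 15. [r5c7∈{2}] r5c7's peers cover all but 2. So r5c7=2.
Step 16. [r8c1∈{4}] r8c1 is down to just 4, so r8c1=4.
Step 17. [r8c3∈{1}] only 1 remains possible at r8c3 ⇒ r8c3=1.
Step 18. [r4c5∈{5}] r4c5 is down to just 5. So r4c5=5.
Step 19. [r2c7∈{7}] nothing but 7 survives at r2c7. So r2c7=7.
Step 20. [r7c3∈{9}] r7c3 has the single candidate 9. So r7c3=9.
Step 21. [r2c1∈{5}] r2c1's peers cover all but 5 ⇒ r2c1=5.
Step 22. [r8c4∈{6}] r8c4's peers cover all but 6. So r8c4=6.
Step 23. [r8c2∈{2}] r8c2 is down to just 2, so r8c2=2.
Step 24. [r6c6∈{6}] nothing but 6 survives at r6c6. So r6c6=6.
Step 25. [r6c3∈{3}] r6c3 is down to just 3, so r6c3=3.
Step 26. [r8c7∈{5}] r8c7 has the single candidate 5, so r8c7=5.
Step 27. [r1c8∈{4}] r1c8 is down to just 4. So r1c8=4.
Step 28. [r4c9∈{7}] r4c9 has the single candidate 7 ⇒ r4c9=7.
Step 29. [r3c9∈{6}] nothing but 6 survives at r3c9 ⇒ r3c9=6.
Step 30. [r7c5∈{2}] r7c5 has the single candidate 2, so r7c5=2.
Step 31. [r3c6∈{4}] only 4 remains possible at r3c6 ⇒ r3c6=4.
Step 32. [r9c1∈{8}] only 8 remains possible at r9c1. So r9c1=8.
Step 33. [r5c5∈{1}] r5c5 has the single candidate 1, so r5c5=1.
Step 34. [r3c7∈{9}] only 9 remains possible at r3c7 ⇒ r3c7=9.
Step 35. [r5c8∈{6}] r5c8's peers cover all but 6, so r5c8=6.

Answer: 7 9 8 5 6 3 1 4 2 / 5 4 6 1 9 2 7 3 8 / 3 1 2 8 7 4 9 5 6 / 1 6 4 2 5 8 3 9 7 / 9 8 5 3 1 7 2 6 4 / 2 7 3 9 4 6 8 1 5 / 6 3 9 7 2 5 4 8 1 / 4 2 1 6 8 9 5 7 3 / 8 5 7 4 3 1 6 2 9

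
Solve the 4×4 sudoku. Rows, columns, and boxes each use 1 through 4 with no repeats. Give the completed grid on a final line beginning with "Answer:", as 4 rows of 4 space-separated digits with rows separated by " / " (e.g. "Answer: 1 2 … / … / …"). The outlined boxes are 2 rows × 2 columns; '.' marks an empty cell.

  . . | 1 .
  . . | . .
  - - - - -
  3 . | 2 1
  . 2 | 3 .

Step 1. [r2c3∈{4}] r2c3 is down to just 4, so r2c3=4.
Step 2. [r3c2∈{4}] r3c2 is down to just 4 ⇒ r3c2=4.
Step 3. [r2c2∈{1,3}] in col 2, 1 fits only at r2c2 ⇒ r2c2=1.
Step 4. [r2c4∈{2,3}] 3 has one home in row 2: r2c4 ⇒ r2c4=3.
Step 5. [r1c1∈{2,4}] 4 has one home in row 1: r1c1 ⇒ r1c1=4.
Step 6. [r1c4∈{2}] nothing but 2 survives at r1c4, so r1c4=2.
Step 7. [r4c4∈{4}] r4c4 is down to just 4, so r4c4=4.
Step 8. [r1c2∈{3}] r1c2 has the single candidate 3. So r1c2=3.
Step 9. [r2c1∈{2}] nothing but 2 survives at r2c1. So r2c1=2.
Step 10. [r4c1∈{1}] only 1 remains possible at r4c1, so r4c1=1.

Answer: 4 3 1 2 / 2 1 4 3 / 3 4 2 1 / 1 2 3 4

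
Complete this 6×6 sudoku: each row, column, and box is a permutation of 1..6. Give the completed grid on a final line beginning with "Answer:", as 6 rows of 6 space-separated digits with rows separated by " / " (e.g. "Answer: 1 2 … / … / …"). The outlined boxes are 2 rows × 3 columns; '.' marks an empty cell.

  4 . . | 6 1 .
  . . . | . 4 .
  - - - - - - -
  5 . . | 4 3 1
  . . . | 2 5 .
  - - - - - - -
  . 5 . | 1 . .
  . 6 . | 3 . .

Step 1. [r6c5∈{2}] r6c5 has the single candidate 2. So r6c5=2.
Step 2. [r3c3∈{2,6}] across row 3, 6 lands solely at r3c3. So r3c3=6.
Step 3. [r2c4∈{5}] r2c4 has the single candidate 5 ⇒ r2c4=5.
Step 4. [r2c1∈{1,2,3,6}] row 2 places 6 nowhere but r2c1 ⇒ r2c1=6.
Step 5. [r4c2∈{1,3,4}] across col 2, 4 lands solely at r4c2. So r4c2=4.
Step 6. [r2c2∈{1,2,3}] 1 has one home in col 2: r2c2, so r2c2=1.
Step 7. [r1c2∈{2,3}] r1c2 is the only open cell in col 2 admitting 3. So r1c2=3.
Step 8. [r2c3∈{2}] r2c3 is down to just 2. So r2c3=2.
Step 9. [r6c1∈{1}] r6c1's peers cover all but 1 ⇒ r6c1=1.
Step 10. [r6c3∈{4}] nothing but 4 survives at r6c3, so r6c3=4.
Step 11. [r4c1∈{3}] r4c1 has the single candidate 3 ⇒ r4c1=3.
Step 12. [r5c6∈{4,6}] r5c6 is the only open cell in row 5 admitting 4 ⇒ r5c6=4.
Step 13. [r2c6∈{3}] nothing but 3 survives at r2c6, so r2c6=3.
Step 14. [r1c6∈{2}] r1c6's peers cover all but 2, so r1c6=2.
Step 15. [r5c1∈{2}] r5c1 has the single candidate 2. So r5c1=2.
Step 16. [r1c3∈{5}] r1c3 has the single candidate 5 ⇒ r1c3=5.
Step 17. [r3c2∈{2}] nothing but 2 survives at r3c2. So r3c2=2.
Step 18. [r4c6∈{6}] r4c6's peers cover all but 6. So r4c6=6.
Step 19. [r4c3∈{1}] r4c3 has the single candidate 1 ⇒ r4c3=1.
Step 20. [r5c5∈{6}] r5c5 is down to just 6. So r5c5=6.
Step 21. [r6c6∈{5}] r6c6 is down to just 5, so r6c6=5.
Step 22. [r5c3∈{3}] r5c3's peers cover all but 3, so r5c3=3.

Answer: 4 3 5 6 1 2 / 6 1 2 5 4 3 / 5 2 6 4 3 1 / 3 4 1 2 5 6 / 2 5 3 1 6 4 / 1 6 4 3 2 5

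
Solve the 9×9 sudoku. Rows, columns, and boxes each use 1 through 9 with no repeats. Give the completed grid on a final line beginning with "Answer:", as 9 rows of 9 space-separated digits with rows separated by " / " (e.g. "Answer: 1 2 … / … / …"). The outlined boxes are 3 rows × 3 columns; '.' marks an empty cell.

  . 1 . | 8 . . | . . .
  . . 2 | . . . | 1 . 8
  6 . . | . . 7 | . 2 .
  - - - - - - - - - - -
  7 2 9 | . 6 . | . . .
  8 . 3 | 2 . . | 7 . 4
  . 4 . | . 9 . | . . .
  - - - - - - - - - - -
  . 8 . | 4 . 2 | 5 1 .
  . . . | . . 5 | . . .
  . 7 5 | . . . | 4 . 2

Step 1. [r2c8∈{3,4,5,6,7,9}] 7 has one home in row 2: r2c8. So r2c8=7.
Step 2. [r1c8∈{3,4,5,6,9}] r1c8 is the only open cell in col 8 admitting 4. So r1c8=4.
Step 3. [r5c6∈{1}] only 1 remains possible at r5c6. So r5c6=1.
Step 4. [r5c5∈{5}] r5c5 is down to just 5. So r5c5=5.
Step 5. [r4c4∈{3}] only 3 remains possible at r4c4, so r4c4=3.
Step 6. [r6c1∈{1,5}] in box 4, 5 fits only at r6c1 ⇒ r6c1=5.
Step 7. [r1c9∈{3,5,6,9}] 5 has one home in row 1: r1c9 ⇒ r1c9=5.
Step 8. [r1c7∈{3,6,9}] 6 has one home in box 3: r1c7. So r1c7=6.
Step 9. [r4c7∈{8}] r4c7 is down to just 8 ⇒ r4c7=8.
Step 10. [r7c3∈{6}] r7c3's peers cover all but 6, so r7c3=6.
Step 11. [r8c1∈{1,2,3,4,9}] across row 8, 2 lands solely at r8c1, so r8c1=2.
Step 12. [r9c1∈{1,3,9}] r9c1 is the only open cell in col 1 admitting 1 ⇒ r9c1=1.
Step 13. [r2c1∈{3,4,9}] in col 1, 4 fits only at r2c1, so r2c1=4.
Step 14. [r2c5∈{3}] r2c5 has the single candidate 3 ⇒ r2c5=3.
Step 15. [r1c6∈{9}] r1c6 is down to just 9, so r1c6=9.
Step 16. [r7c5∈{7}] nothing but 7 survives at r7c5. So r7c5=7.
Step 17. [r8c9∈{3,6,7,9}] r8c9 is the only open cell in row 8 admitting 7 ⇒ r8c9=7.
Step 18. [r6c9∈{1,3,6}] col 9 places 6 nowhere but r6c9. So r6c9=6.
Step 19. [r9c5∈{8}] r9c5 has the single candidate 8, so r9c5=8.
Step 20. [r2c2∈{5,9}] in row 2, 9 fits only at r2c2 ⇒ r2c2=9.
Step 21. [r8c2∈{3}] only 3 remains possible at r8c2, so r8c2=3.
Step 22. [r8c7∈{9}] r8c7's peers cover all but 9, so r8c7=9.
Step 23. [r3c7∈{3}] r3c7's peers cover all but 3, so r3c7=3.
Step 24. [r9c6∈{3,6}] r9c6 is the only open cell in col 6 admitting 3. So r9c6=3.
Step 25. [r8c5∈{1}] r8c5 has the single candidate 1 ⇒ r8c5=1.
Step 26. [r8c4∈{6}] r8c4 is down to just 6 ⇒ r8c4=6.
Step 27. [r3c2∈{5}] r3c2's peers cover all but 5. So r3c2=5.
Step 28. [r1c3∈{7}] r1c3 has the single candidate 7 ⇒ r1c3=7.
Step 29. [r3c4∈{1}] nothing but 1 survives at r3c4 ⇒ r3c4=1.
Step 30. [r1c5∈{2}] r1c5's peers cover all but 2. So r1c5=2.
Step 31. [r4c9∈{1}] r4c9's peers cover all but 1. So r4c9=1.
Step 32. [r8c3∈{4}] only 4 remains possible at r8c3, so r8c3=4.
Step 33. [r2c4∈{5}] r2c4's peers cover all but 5. So r2c4=5.
Step 34. [r7c1∈{9}] r7c1 has the single candidate 9, so r7c1=9.
Step 35. [r5c8∈{9}] r5c8 is down to just 9, so r5c8=9.
Step 36. [r6c8∈{3}] r6c8 is down to just 3 ⇒ r6c8=3.
Step 37. [r6c4∈{7}] only 7 remains possible at r6c4, so r6c4=7.
Step 38. [r3c3∈{8}] only 8 remains possible at r3c3 ⇒ r3c3=8.
Step 39. [r6c7∈{2}] r6c7 has the single candidate 2. So r6c7=2.
Step 40. [r1c1∈{3}] r1c1 is down to just 3, so r1c1=3.
Step 41. [r3c9∈{9}] r3c9 has the single candidate 9. So r3c9=9.
Step 42. [r4c6∈{4}] r4c6 is down to just 4 ⇒ r4c6=4.
Step 43. [r7c9∈{3}] nothing but 3 survives at r7c9. So r7c9=3.
Step 44. [r8c8∈{8}] r8c8 has the single candidate 8. So r8c8=8.
Step 45. [r5c2∈{6}] only 6 remains possible at r5c2 ⇒ r5c2=6.
Step 46. [r6c3∈{1}] only 1 remains possible at r6c3, so r6c3=1.
Step 47. [r4c8∈{5}] r4c8's peers cover all but 5, so r4c8=5.
Step 48. [r6c6∈{8}] only 8 remains possible at r6c6. So r6c6=8.
Step 49. [r9c8∈{6}] r9c8's peers cover all but 6 ⇒ r9c8=6.
Step 50. [r3c5∈{4}] r3c5 has the single candidate 4. So r3c5=4.
Step 51. [r9c4∈{9}] nothing but 9 survives at r9c4 ⇒ r9c4=9.
Step 52. [r2c6∈{6}] r2c6 has the single candidate 6, so r2c6=6.

Answer: 3 1 7 8 2 9 6 4 5 / 4 9 2 5 3 6 1 7 8 / 6 5 8 1 4 7 3 2 9 / 7 2 9 3 6 4 8 5 1 / 8 6 3 2 5 1 7 9 4 / 5 4 1 7 9 8 2 3 6 / 9 8 6 4 7 2 5 1 3 / 2 3 4 6 1 5 9 8 7 / 1 7 5 9 8 3 4 6 2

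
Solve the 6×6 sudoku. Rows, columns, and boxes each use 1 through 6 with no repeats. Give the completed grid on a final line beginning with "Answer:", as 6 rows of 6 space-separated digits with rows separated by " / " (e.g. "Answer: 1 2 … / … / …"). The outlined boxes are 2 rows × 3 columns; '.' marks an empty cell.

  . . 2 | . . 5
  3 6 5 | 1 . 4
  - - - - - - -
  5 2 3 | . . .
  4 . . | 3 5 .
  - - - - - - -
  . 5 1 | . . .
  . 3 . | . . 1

Step 1. [r1c4∈{6}] r1c4 is down to just 6 ⇒ r1c4=6.
Step 2. [r3c4∈{4}] only 4 remains possible at r3c4, so r3c4=4.
Step 3. [r5c4∈{2}] only 2 remains possible at r5c4. So r5c4=2.
Step 4. [r5c1∈{6}] r5c1 has the single candidate 6 ⇒ r5c1=6.
Step 5. [r3c6∈{6}] r3c6 is down to just 6. So r3c6=6.
Step 6. [r5c5∈{3,4}] row 5 places 4 nowhere but r5c5, so r5c5=4.
Step 7. [r4c2∈{1}] nothing but 1 survives at r4c2 ⇒ r4c2=1.
Step 8. [r1c5∈{3}] r1c5's peers cover all but 3, so r1c5=3.
Step 9. [r6c4∈{5}] r6c4's peers cover all but 5. So r6c4=5.
Step 10. [r1c1∈{1}] r1c1 has the single candidate 1 ⇒ r1c1=1.
Step 11. [r6c1∈{2}] r6c1 is down to just 2 ⇒ r6c1=2.
Step 12. [r3c5∈{1}] nothing but 1 survives at r3c5, so r3c5=1.
Step 13. [r6c5∈{6}] nothing but 6 survives at r6c5. So r6c5=6.
Step 14. [r4c3∈{6}] nothing but 6 survives at r4c3 ⇒ r4c3=6.
Step 15. [r1c2∈{4}] r1c2 has the single candidate 4, so r1c2=4.
Step 16. [r6c3∈{4}] r6c3 has the single candidate 4, so r6c3=4.
Step 17. [r5c6∈{3}] r5c6 has the single candidate 3. So r5c6=3.
Step 18. [r2c5∈{2}] only 2 remains possible at r2c5, so r2c5=2.
Step 19. [r4c6∈{2}] r4c6 has the single candidate 2, so r4c6=2.

Answer: 1 4 2 6 3 5 / 3 6 5 1 2 4 / 5 2 3 4 1 6 / 4 1 6 3 5 2 / 6 5 1 2 4 3 / 2 3 4 5 6 1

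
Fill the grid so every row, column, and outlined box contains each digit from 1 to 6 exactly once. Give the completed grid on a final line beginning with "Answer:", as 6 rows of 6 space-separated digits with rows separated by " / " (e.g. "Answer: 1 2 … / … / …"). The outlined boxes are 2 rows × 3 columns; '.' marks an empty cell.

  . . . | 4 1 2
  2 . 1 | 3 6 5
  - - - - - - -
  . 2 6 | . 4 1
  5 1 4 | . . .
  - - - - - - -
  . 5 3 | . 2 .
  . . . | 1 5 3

Step 1. [r5c4∈{6}] only 6 remains possible at r5c4, so r5c4=6.
Step 2. [r1c2∈{3,6}] r1c2 is the only open cell in col 2 admitting 3, so r1c2=3.
Step 3. [r6c2∈{4,6}] r6c2 is the only open cell in col 2 admitting 6 ⇒ r6c2=6.
Step 4. [r5c6∈{4}] nothing but 4 survives at r5c6. So r5c6=4.
Step 5. [r2c2∈{4}] only 4 remains possible at r2c2 ⇒ r2c2=4.
Step 6. [r1c3∈{5}] r1c3 is down to just 5. So r1c3=5.
Step 7. [r6c3∈{2}] r6c3 has the single candidate 2. So r6c3=2.
Step 8. [r4c6∈{6}] r4c6's peers cover all but 6, so r4c6=6.
Step 9. [r3c4∈{5}] r3c4 is down to just 5. So r3c4=5.
Step 10. [r5c1∈{1}] nothing but 1 survives at r5c1. So r5c1=1.
Step 11. [r4c5∈{3}] nothing but 3 survives at r4c5 ⇒ r4c5=3.
Step 12. [r1c1∈{6}] nothing but 6 survives at r1c1 ⇒ r1c1=6.
Step 13. [r6c1∈{4}] r6c1 has the single candidate 4, so r6c1=4.
Step 14. [r4c4∈{2}] nothing but 2 survives at r4c4 ⇒ r4c4=2.
Step 15. [r3c1∈{3}] r3c1 has the single candidate 3. So r3c1=3.

Answer: 6 3 5 4 1 2 / 2 4 1 3 6 5 / 3 2 6 5 4 1 / 5 1 4 2 3 6 / 1 5 3 6 2 4 / 4 6 2 1 5 3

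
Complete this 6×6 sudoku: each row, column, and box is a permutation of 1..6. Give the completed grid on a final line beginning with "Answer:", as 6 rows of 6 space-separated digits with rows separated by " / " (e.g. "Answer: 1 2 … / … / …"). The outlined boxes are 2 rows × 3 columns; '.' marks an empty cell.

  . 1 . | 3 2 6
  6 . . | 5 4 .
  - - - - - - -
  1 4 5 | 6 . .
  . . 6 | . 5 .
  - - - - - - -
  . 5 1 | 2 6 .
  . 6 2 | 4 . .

Step 1. [r5c6∈{3}] r5c6 has the single candidate 3. So r5c6=3.
Step 2. [r4c1∈{2,3}] 2 has one home in col 1: r4c1, so r4c1=2.
Step 3. [r2c6∈{1}] only 1 remains possible at r2c6, so r2c6=1.
Step 4. [r4c2∈{3}] r4c2's peers cover all but 3 ⇒ r4c2=3.
Step 5. [r1c3∈{4}] r1c3's peers cover all but 4. So r1c3=4.
Step 6. [r2c2∈{2}] r2c2's peers cover all but 2. So r2c2=2.
Step 7. [r5c1∈{4}] nothing but 4 survives at r5c1 ⇒ r5c1=4.
Step 8. [r6c6∈{5}] r6c6 has the single candidate 5 ⇒ r6c6=5.
Step 9. [r6c1∈{3}] nothing but 3 survives at r6c1. So r6c1=3.
Step 10. [r3c5∈{3}] r3c5's peers cover all but 3, so r3c5=3.
Step 11. [r4c6∈{4}] r4c6 has the single candidate 4. So r4c6=4.
Step 12. [r6c5∈{1}] only 1 remains possible at r6c5 ⇒ r6c5=1.
Step 13. [r3c6∈{2}] nothing but 2 survives at r3c6, so r3c6=2.
Step 14. [r4c4∈{1}] r4c4's peers cover all but 1 ⇒ r4c4=1.
Step 15. [r2c3∈{3}] r2c3 is down to just 3 ⇒ r2c3=3.
Step 16. [r1c1∈{5}] r1c1 has the single candidate 5. So r1c1=5.

Answer: 5 1 4 3 2 6 / 6 2 3 5 4 1 / 1 4 5 6 3 2 / 2 3 6 1 5 4 / 4 5 1 2 6 3 / 3 6 2 4 1 5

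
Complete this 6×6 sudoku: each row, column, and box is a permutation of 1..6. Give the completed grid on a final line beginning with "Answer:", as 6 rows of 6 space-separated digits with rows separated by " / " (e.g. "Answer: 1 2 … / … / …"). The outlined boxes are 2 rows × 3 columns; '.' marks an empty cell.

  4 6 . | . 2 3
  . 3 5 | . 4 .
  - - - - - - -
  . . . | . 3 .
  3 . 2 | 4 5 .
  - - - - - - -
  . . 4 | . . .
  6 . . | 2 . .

Step 1. [r4c2∈{1}] nothing but 1 survives at r4c2. So r4c2=1.
Step 2. [r6c5∈{1}] only 1 remains possible at r6c5. So r6c5=1.
Step 3. [r6c2∈{5}] nothing but 5 survives at r6c2, so r6c2=5.
Step 4. [r4c6∈{6}] nothing but 6 survives at r4c6, so r4c6=6.
Step 5. [r2c6∈{1}] only 1 remains possible at r2c6 ⇒ r2c6=1.
Step 6. [r5c4∈{3,5,6}] in row 5, 3 fits only at r5c4 ⇒ r5c4=3.
Step 7. [r5c2∈{2}] r5c2 is down to just 2 ⇒ r5c2=2.
Step 8. [r3c1∈{5}] r3c1 is down to just 5 ⇒ r3c1=5.
Step 9. [r3c6∈{2}] r3c6 is down to just 2 ⇒ r3c6=2.
Step 10. [r3c4∈{1}] r3c4 has the single candidate 1, so r3c4=1.
Step 11. [r1c4∈{5}] nothing but 5 survives at r1c4. So r1c4=5.
Step 12. [r5c5∈{6}] r5c5 has the single candidate 6, so r5c5=6.
Step 13. [r3c2∈{4}] r3c2's peers cover all but 4. So r3c2=4.
Step 14. [r2c4∈{6}] r2c4 is down to just 6, so r2c4=6.
Step 15. [r3c3∈{6}] only 6 remains possible at r3c3. So r3c3=6.
Step 16. [r1c3∈{1}] nothing but 1 survives at r1c3, so r1c3=1.
Step 17. [r6c6∈{4}] r6c6 has the single candidate 4 ⇒ r6c6=4.
Step 18. [r5c1∈{1}] r5c1's peers cover all but 1 ⇒ r5c1=1.
Step 19. [r2c1∈{2}] r2c1 is down to just 2. So r2c1=2.
Step 20. [r5c6∈{5}] only 5 remains possible at r5c6, so r5c6=5.
Step 21. [r6c3∈{3}] nothing but 3 survives at r6c3, so r6c3=3.

Answer: 4 6 1 5 2 3 / 2 3 5 6 4 1 / 5 4 6 1 3 2 / 3 1 2 4 5 6 / 1 2 4 3 6 5 / 6 5 3 2 1 4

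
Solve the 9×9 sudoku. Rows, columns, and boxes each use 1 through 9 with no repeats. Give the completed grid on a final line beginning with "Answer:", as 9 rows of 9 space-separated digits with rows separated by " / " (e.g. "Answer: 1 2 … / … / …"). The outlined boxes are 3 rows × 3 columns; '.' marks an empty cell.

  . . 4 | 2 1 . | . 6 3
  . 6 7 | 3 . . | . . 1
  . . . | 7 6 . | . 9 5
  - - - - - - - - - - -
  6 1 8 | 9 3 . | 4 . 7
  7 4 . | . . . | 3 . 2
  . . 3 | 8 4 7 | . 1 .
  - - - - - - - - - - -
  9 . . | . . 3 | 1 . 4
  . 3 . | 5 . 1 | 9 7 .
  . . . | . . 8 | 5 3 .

Step 1. [r7c8∈{2,8}] r7c8 is the only open cell in box 9 admitting 2 ⇒ r7c8=2.
Step 2. [r5c5∈{5}] r5c5 is down to just 5 ⇒ r5c5=5.
Step 3. [r7c2∈{5,7,8}] r7c2 is the only open cell in row 7 admitting 8. So r7c2=8.
Step 4. [r3c2∈{2}] r3c2 is down to just 2. So r3c2=2.
Step 5. [r9c9∈{6}] r9c9 has the single candidate 6, so r9c9=6.
Step 6. [r2c5∈{8,9}] r2c5 is the only open cell in col 5 admitting 8. So r2c5=8.
Step 7. [r2c1∈{5}] r2c1 is down to just 5, so r2c1=5.
Step 8. [r8c5∈{2}] nothing but 2 survives at r8c5, so r8c5=2.
Step 9. [r3c3∈{1}] only 1 remains possible at r3c3, so r3c3=1.
Step 10. [r2c6∈{4,9}] 9 has one home in row 2: r2c6 ⇒ r2c6=9.
Step 11. [r3c7∈{8}] r3c7 has the single candidate 8. So r3c7=8.
Step 12. [r9c1∈{1,2,4}] in row 9, 1 fits only at r9c1 ⇒ r9c1=1.
Step 13. [r7c4∈{6}] r7c4's peers cover all but 6. So r7c4=6.
Step 14. [r5c3∈{9}] r5c3 is down to just 9 ⇒ r5c3=9.
Step 15. [r9c5∈{7,9}] in row 9, 9 fits only at r9c5, so r9c5=9.
Step 16. [r3c6∈{4}] r3c6 has the single candidate 4 ⇒ r3c6=4.
Step 17. [r6c9∈{9}] r6c9's peers cover all but 9. So r6c9=9.
Step 18. [r1c2∈{9}] r1c2 is down to just 9. So r1c2=9.
Step 19. [r2c7∈{2}] only 2 remains possible at r2c7, so r2c7=2.
Step 20. [r8c9∈{8}] only 8 remains possible at r8c9, so r8c9=8.
Step 21. [r9c4∈{4}] r9c4's peers cover all but 4. So r9c4=4.
Step 22. [r6c7∈{6}] r6c7 has the single candidate 6, so r6c7=6.
Step 23. [r6c1∈{2}] nothing but 2 survives at r6c1, so r6c1=2.
Step 24. [r7c5∈{7}] only 7 remains possible at r7c5, so r7c5=7.
Step 25. [r2c8∈{4}] only 4 remains possible at r2c8. So r2c8=4.
Step 26. [r8c3∈{6}] r8c3's peers cover all but 6 ⇒ r8c3=6.
Step 27. [r4c6∈{2}] r4c6's peers cover all but 2. So r4c6=2.
Step 28. [r3c1∈{3}] r3c1 is down to just 3, so r3c1=3.
Step 29. [r4c8∈{5}] nothing but 5 survives at r4c8. So r4c8=5.
Step 30. [r9c2∈{7}] r9c2's peers cover all but 7. So r9c2=7.
Step 31. [r8c1∈{4}] r8c1's peers cover all but 4, so r8c1=4.
Step 32. [r7c3∈{5}] r7c3's peers cover all but 5, so r7c3=5.
Step 33. [r1c6∈{5}] r1c6 has the single candidate 5, so r1c6=5.
Step 34. [r1c1∈{8}] r1c1's peers cover all but 8. So r1c1=8.
Step 35. [r1c7∈{7}] only 7 remains possible at r1c7. So r1c7=7.
Step 36. [r5c8∈{8}] nothing but 8 survives at r5c8, so r5c8=8.
Step 37. [r5c4∈{1}] only 1 remains possible at r5c4, so r5c4=1.
Step 38. [r5c6∈{6}] r5c6 is down to just 6, so r5c6=6.
Step 39. [r6c2∈{5}] r6c2's peers cover all but 5, so r6c2=5.
Step 40. [r9c3∈{2}] nothing but 2 survives at r9c3. So r9c3=2.

Answer: 8 9 4 2 1 5 7 6 3 / 5 6 7 3 8 9 2 4 1 / 3 2 1 7 6 4 8 9 5 / 6 1 8 9 3 2 4 5 7 / 7 4 9 1 5 6 3 8 2 / 2 5 3 8 4 7 6 1 9 / 9 8 5 6 7 3 1 2 4 / 4 3 6 5 2 1 9 7 8 / 1 7 2 4 9 8 5 3 6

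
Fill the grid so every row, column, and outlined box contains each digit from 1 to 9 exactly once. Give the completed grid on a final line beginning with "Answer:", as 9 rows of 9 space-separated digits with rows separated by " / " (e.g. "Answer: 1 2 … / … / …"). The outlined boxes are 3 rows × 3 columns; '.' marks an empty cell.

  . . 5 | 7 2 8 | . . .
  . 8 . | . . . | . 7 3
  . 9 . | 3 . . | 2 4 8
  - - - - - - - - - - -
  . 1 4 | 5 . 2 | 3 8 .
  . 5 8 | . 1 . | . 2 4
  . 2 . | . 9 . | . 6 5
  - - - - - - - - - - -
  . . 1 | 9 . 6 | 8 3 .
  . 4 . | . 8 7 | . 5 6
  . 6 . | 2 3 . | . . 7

Step 1. [r9c3∈{9}] r9c3 is down to just 9 ⇒ r9c3=9.
Step 2. [r6c7∈{1,7}] row 6 places 1 nowhere but r6c7 ⇒ r6c7=1.
Step 3. [r2c6∈{1,4,5,9}] r2c6 is the only open cell in col 6 admitting 9. So r2c6=9.
Step 4. [r1c1∈{1,3,4,6}] in row 1, 4 fits only at r1c1, so r1c1=4.
Step 5. [r7c5∈{4,5}] 4 has one home in row 7: r7c5 ⇒ r7c5=4.
Step 6. [r1c8∈{1,9}] col 8 places 9 nowhere but r1c8 ⇒ r1c8=9.
Step 7. [r5c4∈{6}] only 6 remains possible at r5c4 ⇒ r5c4=6.
Step 8. [r4c1∈{6,7,9}] 6 has one home in row 4: r4c1. So r4c1=6.
Step 9. [r5c1∈{3,7,9}] 9 has one home in col 1: r5c1 ⇒ r5c1=9.
Step 10. [r9c6∈{1,5}] across box 8, 5 lands solely at r9c6, so r9c6=5.
Step 11. [r6c6∈{3,4}] across col 6, 4 lands solely at r6c6. So r6c6=4.
Step 12. [r3c6∈{1}] only 1 remains possible at r3c6, so r3c6=1.
Step 13. [r3c1∈{7}] r3c1 has the single candidate 7 ⇒ r3c1=7.
Step 14. [r2c7∈{5,6}] across col 7, 5 lands solely at r2c7, so r2c7=5.
Step 15. [r2c5∈{6}] only 6 remains possible at r2c5 ⇒ r2c5=6.
Step 16. [r2c3∈{2}] only 2 remains possible at r2c3. So r2c3=2.
Step 17. [r8c1∈{2,3}] 2 has one home in row 8: r8c1, so r8c1=2.
Step 18. [r8c3∈{3}] r8c3 is down to just 3 ⇒ r8c3=3.
Step 19. [r7c2∈{7}] only 7 remains possible at r7c2. So r7c2=7.
Step 20. [r1c9∈{1}] nothing but 1 survives at r1c9. So r1c9=1.
Step 21. [r5c7∈{7}] only 7 remains possible at r5c7 ⇒ r5c7=7.
Step 22. [r2c1∈{1}] r2c1 has the single candidate 1, so r2c1=1.
Step 23. [r3c3∈{6}] only 6 remains possible at r3c3, so r3c3=6.
Step 24. [r1c7∈{6}] r1c7's peers cover all but 6. So r1c7=6.
Step 25. [r6c1∈{3}] r6c1's peers cover all but 3 ⇒ r6c1=3.
Step 26. [r8c7∈{9}] nothing but 9 survives at r8c7. So r8c7=9.
Step 27. [r6c4∈{8}] r6c4 has the single candidate 8. So r6c4=8.
Step 28. [r9c8∈{1}] only 1 remains possible at r9c8. So r9c8=1.
Step 29. [r3c5∈{5}] only 5 remains possible at r3c5 ⇒ r3c5=5.
Step 30. [r9c7∈{4}] r9c7 is down to just 4. So r9c7=4.
Step 31. [r9c1∈{8}] r9c1 has the single candidate 8, so r9c1=8.
Step 32. [r6c3∈{7}] r6c3 has the single candidate 7, so r6c3=7.
Step 33. [r5c6∈{3}] nothing but 3 survives at r5c6. So r5c6=3.
Step 34. [r4c5∈{7}] r4c5's peers cover all but 7, so r4c5=7.
Step 35. [r7c1∈{5}] r7c1 is down to just 5 ⇒ r7c1=5.
Step 36. [r8c4∈{1}] only 1 remains possible at r8c4 ⇒ r8c4=1.
Step 37. [r4c9∈{9}] nothing but 9 survives at r4c9 ⇒ r4c9=9.
Step 38. [r2c4∈{4}] only 4 remains possible at r2c4, so r2c4=4.
Step 39. [r7c9∈{2}] r7c9 has the single candidate 2 ⇒ r7c9=2.
Step 40. [r1c2∈{3}] r1c2's peers cover all but 3, so r1c2=3.

Answer: 4 3 5 7 2 8 6 9 1 / 1 8 2 4 6 9 5 7 3 / 7 9 6 3 5 1 2 4 8 / 6 1 4 5 7 2 3 8 9 / 9 5 8 6 1 3 7 2 4 / 3 2 7 8 9 4 1 6 5 / 5 7 1 9 4 6 8 3 2 / 2 4 3 1 8 7 9 5 6 / 8 6 9 2 3 5 4 1 7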